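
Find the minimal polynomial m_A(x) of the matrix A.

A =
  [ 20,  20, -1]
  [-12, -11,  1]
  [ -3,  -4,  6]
x^3 - 15*x^2 + 75*x - 125

The characteristic polynomial is χ_A(x) = (x - 5)^3, so the eigenvalues are known. The minimal polynomial is
  m_A(x) = Π_λ (x − λ)^{k_λ}
where k_λ is the size of the *largest* Jordan block for λ (equivalently, the smallest k with (A − λI)^k v = 0 for every generalised eigenvector v of λ).

  λ = 5: largest Jordan block has size 3, contributing (x − 5)^3

So m_A(x) = (x - 5)^3 = x^3 - 15*x^2 + 75*x - 125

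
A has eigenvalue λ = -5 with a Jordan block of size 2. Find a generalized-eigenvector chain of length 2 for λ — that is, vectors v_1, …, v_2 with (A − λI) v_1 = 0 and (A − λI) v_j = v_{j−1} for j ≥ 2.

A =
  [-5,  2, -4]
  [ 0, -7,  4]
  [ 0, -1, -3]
A Jordan chain for λ = -5 of length 2:
v_1 = (2, -2, -1)ᵀ
v_2 = (0, 1, 0)ᵀ

Let N = A − (-5)·I. We want v_2 with N^2 v_2 = 0 but N^1 v_2 ≠ 0; then v_{j-1} := N · v_j for j = 2, …, 2.

Pick v_2 = (0, 1, 0)ᵀ.
Then v_1 = N · v_2 = (2, -2, -1)ᵀ.

Sanity check: (A − (-5)·I) v_1 = (0, 0, 0)ᵀ = 0. ✓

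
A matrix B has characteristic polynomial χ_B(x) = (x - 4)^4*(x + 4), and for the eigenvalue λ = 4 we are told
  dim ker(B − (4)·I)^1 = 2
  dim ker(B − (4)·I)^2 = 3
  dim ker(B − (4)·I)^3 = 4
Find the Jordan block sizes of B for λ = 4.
Block sizes for λ = 4: [3, 1]

From the dimensions of kernels of powers, the number of Jordan blocks of size at least j is d_j − d_{j−1} where d_j = dim ker(N^j) (with d_0 = 0). Computing the differences gives [2, 1, 1].
The number of blocks of size exactly k is (#blocks of size ≥ k) − (#blocks of size ≥ k + 1), so the partition is: 1 block(s) of size 1, 1 block(s) of size 3.
In nonincreasing order the block sizes are [3, 1].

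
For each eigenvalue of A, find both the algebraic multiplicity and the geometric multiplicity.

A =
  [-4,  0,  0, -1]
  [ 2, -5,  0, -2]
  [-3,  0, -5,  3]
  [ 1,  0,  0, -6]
λ = -5: alg = 4, geom = 3

Step 1 — factor the characteristic polynomial to read off the algebraic multiplicities:
  χ_A(x) = (x + 5)^4

Step 2 — compute geometric multiplicities via the rank-nullity identity g(λ) = n − rank(A − λI):
  rank(A − (-5)·I) = 1, so dim ker(A − (-5)·I) = n − 1 = 3

Summary:
  λ = -5: algebraic multiplicity = 4, geometric multiplicity = 3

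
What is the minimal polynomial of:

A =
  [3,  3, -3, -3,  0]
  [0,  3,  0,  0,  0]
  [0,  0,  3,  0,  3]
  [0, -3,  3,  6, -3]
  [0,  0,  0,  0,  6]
x^2 - 9*x + 18

The characteristic polynomial is χ_A(x) = (x - 6)^2*(x - 3)^3, so the eigenvalues are known. The minimal polynomial is
  m_A(x) = Π_λ (x − λ)^{k_λ}
where k_λ is the size of the *largest* Jordan block for λ (equivalently, the smallest k with (A − λI)^k v = 0 for every generalised eigenvector v of λ).

  λ = 3: largest Jordan block has size 1, contributing (x − 3)
  λ = 6: largest Jordan block has size 1, contributing (x − 6)

So m_A(x) = (x - 6)*(x - 3) = x^2 - 9*x + 18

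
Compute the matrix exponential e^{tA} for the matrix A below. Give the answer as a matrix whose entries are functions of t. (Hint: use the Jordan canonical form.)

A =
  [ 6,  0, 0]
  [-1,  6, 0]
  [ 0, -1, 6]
e^{tA} =
  [exp(6*t), 0, 0]
  [-t*exp(6*t), exp(6*t), 0]
  [t^2*exp(6*t)/2, -t*exp(6*t), exp(6*t)]

Strategy: write A = P · J · P⁻¹ where J is a Jordan canonical form, so e^{tA} = P · e^{tJ} · P⁻¹, and e^{tJ} can be computed block-by-block.

A has Jordan form
J =
  [6, 1, 0]
  [0, 6, 1]
  [0, 0, 6]
(up to reordering of blocks).

Per-block formulas:
  For a 3×3 Jordan block J_3(6): exp(t · J_3(6)) = e^(6t)·(I + t·N + (t^2/2)·N^2), where N is the 3×3 nilpotent shift.

After assembling e^{tJ} and conjugating by P, we get:

e^{tA} =
  [exp(6*t), 0, 0]
  [-t*exp(6*t), exp(6*t), 0]
  [t^2*exp(6*t)/2, -t*exp(6*t), exp(6*t)]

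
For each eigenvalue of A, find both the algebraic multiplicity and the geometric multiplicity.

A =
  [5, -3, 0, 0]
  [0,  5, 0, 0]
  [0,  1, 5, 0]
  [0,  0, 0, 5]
λ = 5: alg = 4, geom = 3

Step 1 — factor the characteristic polynomial to read off the algebraic multiplicities:
  χ_A(x) = (x - 5)^4

Step 2 — compute geometric multiplicities via the rank-nullity identity g(λ) = n − rank(A − λI):
  rank(A − (5)·I) = 1, so dim ker(A − (5)·I) = n − 1 = 3

Summary:
  λ = 5: algebraic multiplicity = 4, geometric multiplicity = 3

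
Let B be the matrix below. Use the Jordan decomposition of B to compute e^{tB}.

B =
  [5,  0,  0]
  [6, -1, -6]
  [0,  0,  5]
e^{tB} =
  [exp(5*t), 0, 0]
  [exp(5*t) - exp(-t), exp(-t), -exp(5*t) + exp(-t)]
  [0, 0, exp(5*t)]

Strategy: write B = P · J · P⁻¹ where J is a Jordan canonical form, so e^{tB} = P · e^{tJ} · P⁻¹, and e^{tJ} can be computed block-by-block.

B has Jordan form
J =
  [-1, 0, 0]
  [ 0, 5, 0]
  [ 0, 0, 5]
(up to reordering of blocks).

Per-block formulas:
  For a 1×1 block at λ = 5: exp(t · [5]) = [e^(5t)].
  For a 1×1 block at λ = -1: exp(t · [-1]) = [e^(-1t)].

After assembling e^{tJ} and conjugating by P, we get:

e^{tB} =
  [exp(5*t), 0, 0]
  [exp(5*t) - exp(-t), exp(-t), -exp(5*t) + exp(-t)]
  [0, 0, exp(5*t)]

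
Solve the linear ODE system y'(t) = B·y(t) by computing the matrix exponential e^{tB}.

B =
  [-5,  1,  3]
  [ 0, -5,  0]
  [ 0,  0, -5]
e^{tB} =
  [exp(-5*t), t*exp(-5*t), 3*t*exp(-5*t)]
  [0, exp(-5*t), 0]
  [0, 0, exp(-5*t)]

Strategy: write B = P · J · P⁻¹ where J is a Jordan canonical form, so e^{tB} = P · e^{tJ} · P⁻¹, and e^{tJ} can be computed block-by-block.

B has Jordan form
J =
  [-5,  1,  0]
  [ 0, -5,  0]
  [ 0,  0, -5]
(up to reordering of blocks).

Per-block formulas:
  For a 2×2 Jordan block J_2(-5): exp(t · J_2(-5)) = e^(-5t)·(I + t·N), where N is the 2×2 nilpotent shift.
  For a 1×1 block at λ = -5: exp(t · [-5]) = [e^(-5t)].

After assembling e^{tJ} and conjugating by P, we get:

e^{tB} =
  [exp(-5*t), t*exp(-5*t), 3*t*exp(-5*t)]
  [0, exp(-5*t), 0]
  [0, 0, exp(-5*t)]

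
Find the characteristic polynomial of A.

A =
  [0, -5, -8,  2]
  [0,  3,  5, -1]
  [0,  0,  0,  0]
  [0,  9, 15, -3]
x^4

Expanding det(x·I − A) (e.g. by cofactor expansion or by noting that A is similar to its Jordan form J, which has the same characteristic polynomial as A) gives
  χ_A(x) = x^4
which factors as x^4. The eigenvalues (with algebraic multiplicities) are λ = 0 with multiplicity 4.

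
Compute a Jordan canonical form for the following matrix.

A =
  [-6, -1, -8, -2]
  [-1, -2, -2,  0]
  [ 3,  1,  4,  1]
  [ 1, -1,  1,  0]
J_2(-1) ⊕ J_2(-1)

The characteristic polynomial is
  det(x·I − A) = x^4 + 4*x^3 + 6*x^2 + 4*x + 1 = (x + 1)^4

Eigenvalues and multiplicities (the geometric multiplicity of λ is n − rank(A − λI), which equals the number of Jordan blocks for λ):
  λ = -1: algebraic multiplicity = 4, geometric multiplicity = 2

Determining the block sizes for each eigenvalue:
  λ = -1: with am = 4 and gm = 2, the partition is not yet determined (e.g. several partitions of 4 into 2 parts exist). Let N = A − (-1)·I. Computing rank(N^1) = 2, rank(N^2) = 0; the number of blocks of size ≥ j is rank(N^{j−1}) − rank(N^j), giving [2, 2]. So we have 2 block(s) of size 2 → block sizes [2, 2]

Assembling the blocks gives a Jordan form
J =
  [-1,  1,  0,  0]
  [ 0, -1,  0,  0]
  [ 0,  0, -1,  1]
  [ 0,  0,  0, -1]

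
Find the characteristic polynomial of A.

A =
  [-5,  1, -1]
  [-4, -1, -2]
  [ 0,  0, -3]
x^3 + 9*x^2 + 27*x + 27

Expanding det(x·I − A) (e.g. by cofactor expansion or by noting that A is similar to its Jordan form J, which has the same characteristic polynomial as A) gives
  χ_A(x) = x^3 + 9*x^2 + 27*x + 27
which factors as (x + 3)^3. The eigenvalues (with algebraic multiplicities) are λ = -3 with multiplicity 3.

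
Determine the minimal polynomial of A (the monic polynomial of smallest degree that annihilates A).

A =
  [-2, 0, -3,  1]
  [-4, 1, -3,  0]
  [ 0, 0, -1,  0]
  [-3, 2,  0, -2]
x^3 + 3*x^2 + 3*x + 1

The characteristic polynomial is χ_A(x) = (x + 1)^4, so the eigenvalues are known. The minimal polynomial is
  m_A(x) = Π_λ (x − λ)^{k_λ}
where k_λ is the size of the *largest* Jordan block for λ (equivalently, the smallest k with (A − λI)^k v = 0 for every generalised eigenvector v of λ).

  λ = -1: largest Jordan block has size 3, contributing (x + 1)^3

So m_A(x) = (x + 1)^3 = x^3 + 3*x^2 + 3*x + 1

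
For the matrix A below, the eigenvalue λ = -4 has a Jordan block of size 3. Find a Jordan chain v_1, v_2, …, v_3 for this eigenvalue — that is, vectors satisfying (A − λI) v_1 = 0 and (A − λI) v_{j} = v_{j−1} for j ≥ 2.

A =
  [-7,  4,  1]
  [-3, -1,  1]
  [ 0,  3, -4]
A Jordan chain for λ = -4 of length 3:
v_1 = (-3, 0, -9)ᵀ
v_2 = (-3, -3, 0)ᵀ
v_3 = (1, 0, 0)ᵀ

Let N = A − (-4)·I. We want v_3 with N^3 v_3 = 0 but N^2 v_3 ≠ 0; then v_{j-1} := N · v_j for j = 3, …, 2.

Pick v_3 = (1, 0, 0)ᵀ.
Then v_2 = N · v_3 = (-3, -3, 0)ᵀ.
Then v_1 = N · v_2 = (-3, 0, -9)ᵀ.

Sanity check: (A − (-4)·I) v_1 = (0, 0, 0)ᵀ = 0. ✓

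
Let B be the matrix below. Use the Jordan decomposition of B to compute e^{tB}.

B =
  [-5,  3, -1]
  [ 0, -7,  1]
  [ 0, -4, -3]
e^{tB} =
  [exp(-5*t), -t^2*exp(-5*t) + 3*t*exp(-5*t), t^2*exp(-5*t)/2 - t*exp(-5*t)]
  [0, -2*t*exp(-5*t) + exp(-5*t), t*exp(-5*t)]
  [0, -4*t*exp(-5*t), 2*t*exp(-5*t) + exp(-5*t)]

Strategy: write B = P · J · P⁻¹ where J is a Jordan canonical form, so e^{tB} = P · e^{tJ} · P⁻¹, and e^{tJ} can be computed block-by-block.

B has Jordan form
J =
  [-5,  1,  0]
  [ 0, -5,  1]
  [ 0,  0, -5]
(up to reordering of blocks).

Per-block formulas:
  For a 3×3 Jordan block J_3(-5): exp(t · J_3(-5)) = e^(-5t)·(I + t·N + (t^2/2)·N^2), where N is the 3×3 nilpotent shift.

After assembling e^{tJ} and conjugating by P, we get:

e^{tB} =
  [exp(-5*t), -t^2*exp(-5*t) + 3*t*exp(-5*t), t^2*exp(-5*t)/2 - t*exp(-5*t)]
  [0, -2*t*exp(-5*t) + exp(-5*t), t*exp(-5*t)]
  [0, -4*t*exp(-5*t), 2*t*exp(-5*t) + exp(-5*t)]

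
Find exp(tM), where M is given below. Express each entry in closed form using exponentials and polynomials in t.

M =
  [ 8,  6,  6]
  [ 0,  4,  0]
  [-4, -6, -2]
e^{tM} =
  [3*exp(4*t) - 2*exp(2*t), 3*exp(4*t) - 3*exp(2*t), 3*exp(4*t) - 3*exp(2*t)]
  [0, exp(4*t), 0]
  [-2*exp(4*t) + 2*exp(2*t), -3*exp(4*t) + 3*exp(2*t), -2*exp(4*t) + 3*exp(2*t)]

Strategy: write M = P · J · P⁻¹ where J is a Jordan canonical form, so e^{tM} = P · e^{tJ} · P⁻¹, and e^{tJ} can be computed block-by-block.

M has Jordan form
J =
  [2, 0, 0]
  [0, 4, 0]
  [0, 0, 4]
(up to reordering of blocks).

Per-block formulas:
  For a 1×1 block at λ = 4: exp(t · [4]) = [e^(4t)].
  For a 1×1 block at λ = 2: exp(t · [2]) = [e^(2t)].

After assembling e^{tJ} and conjugating by P, we get:

e^{tM} =
  [3*exp(4*t) - 2*exp(2*t), 3*exp(4*t) - 3*exp(2*t), 3*exp(4*t) - 3*exp(2*t)]
  [0, exp(4*t), 0]
  [-2*exp(4*t) + 2*exp(2*t), -3*exp(4*t) + 3*exp(2*t), -2*exp(4*t) + 3*exp(2*t)]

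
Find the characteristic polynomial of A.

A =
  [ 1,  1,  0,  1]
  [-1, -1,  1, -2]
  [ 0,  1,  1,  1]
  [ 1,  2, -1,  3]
x^4 - 4*x^3 + 6*x^2 - 4*x + 1

Expanding det(x·I − A) (e.g. by cofactor expansion or by noting that A is similar to its Jordan form J, which has the same characteristic polynomial as A) gives
  χ_A(x) = x^4 - 4*x^3 + 6*x^2 - 4*x + 1
which factors as (x - 1)^4. The eigenvalues (with algebraic multiplicities) are λ = 1 with multiplicity 4.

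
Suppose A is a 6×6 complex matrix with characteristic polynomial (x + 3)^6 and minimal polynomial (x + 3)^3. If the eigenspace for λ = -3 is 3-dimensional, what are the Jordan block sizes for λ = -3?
Block sizes for λ = -3: [3, 2, 1]

Step 1 — from the characteristic polynomial, algebraic multiplicity of λ = -3 is 6. From dim ker(A − (-3)·I) = 3, there are exactly 3 Jordan blocks for λ = -3.
Step 2 — from the minimal polynomial, the factor (x + 3)^3 tells us the largest block for λ = -3 has size 3.
Step 3 — with total size 6, 3 blocks, and largest block 3, the block sizes (in nonincreasing order) are [3, 2, 1].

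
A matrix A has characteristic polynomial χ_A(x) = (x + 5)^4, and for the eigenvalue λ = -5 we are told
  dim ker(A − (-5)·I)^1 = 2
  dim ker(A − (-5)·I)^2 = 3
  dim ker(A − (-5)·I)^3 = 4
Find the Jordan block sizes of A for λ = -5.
Block sizes for λ = -5: [3, 1]

From the dimensions of kernels of powers, the number of Jordan blocks of size at least j is d_j − d_{j−1} where d_j = dim ker(N^j) (with d_0 = 0). Computing the differences gives [2, 1, 1].
The number of blocks of size exactly k is (#blocks of size ≥ k) − (#blocks of size ≥ k + 1), so the partition is: 1 block(s) of size 1, 1 block(s) of size 3.
In nonincreasing order the block sizes are [3, 1].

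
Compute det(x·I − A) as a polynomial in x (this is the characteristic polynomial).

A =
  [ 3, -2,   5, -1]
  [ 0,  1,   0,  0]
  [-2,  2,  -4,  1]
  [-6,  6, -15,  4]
x^4 - 4*x^3 + 6*x^2 - 4*x + 1

Expanding det(x·I − A) (e.g. by cofactor expansion or by noting that A is similar to its Jordan form J, which has the same characteristic polynomial as A) gives
  χ_A(x) = x^4 - 4*x^3 + 6*x^2 - 4*x + 1
which factors as (x - 1)^4. The eigenvalues (with algebraic multiplicities) are λ = 1 with multiplicity 4.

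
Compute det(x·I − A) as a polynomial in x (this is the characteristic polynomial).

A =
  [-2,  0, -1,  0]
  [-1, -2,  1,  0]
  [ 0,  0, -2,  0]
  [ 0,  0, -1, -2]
x^4 + 8*x^3 + 24*x^2 + 32*x + 16

Expanding det(x·I − A) (e.g. by cofactor expansion or by noting that A is similar to its Jordan form J, which has the same characteristic polynomial as A) gives
  χ_A(x) = x^4 + 8*x^3 + 24*x^2 + 32*x + 16
which factors as (x + 2)^4. The eigenvalues (with algebraic multiplicities) are λ = -2 with multiplicity 4.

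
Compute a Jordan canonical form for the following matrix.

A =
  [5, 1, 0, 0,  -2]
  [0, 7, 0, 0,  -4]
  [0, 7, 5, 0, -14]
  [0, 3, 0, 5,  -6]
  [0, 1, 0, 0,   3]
J_2(5) ⊕ J_1(5) ⊕ J_1(5) ⊕ J_1(5)

The characteristic polynomial is
  det(x·I − A) = x^5 - 25*x^4 + 250*x^3 - 1250*x^2 + 3125*x - 3125 = (x - 5)^5

Eigenvalues and multiplicities (the geometric multiplicity of λ is n − rank(A − λI), which equals the number of Jordan blocks for λ):
  λ = 5: algebraic multiplicity = 5, geometric multiplicity = 4

Determining the block sizes for each eigenvalue:
  λ = 5: 4 blocks summing to 5 forces exactly one block of size 2 and the rest size 1 → block sizes [2, 1, 1, 1]

Assembling the blocks gives a Jordan form
J =
  [5, 1, 0, 0, 0]
  [0, 5, 0, 0, 0]
  [0, 0, 5, 0, 0]
  [0, 0, 0, 5, 0]
  [0, 0, 0, 0, 5]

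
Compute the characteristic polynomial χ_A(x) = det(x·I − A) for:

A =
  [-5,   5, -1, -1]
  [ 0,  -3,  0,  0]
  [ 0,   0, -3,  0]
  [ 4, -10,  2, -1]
x^4 + 12*x^3 + 54*x^2 + 108*x + 81

Expanding det(x·I − A) (e.g. by cofactor expansion or by noting that A is similar to its Jordan form J, which has the same characteristic polynomial as A) gives
  χ_A(x) = x^4 + 12*x^3 + 54*x^2 + 108*x + 81
which factors as (x + 3)^4. The eigenvalues (with algebraic multiplicities) are λ = -3 with multiplicity 4.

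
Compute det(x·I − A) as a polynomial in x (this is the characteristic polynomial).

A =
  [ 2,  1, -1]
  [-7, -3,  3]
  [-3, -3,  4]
x^3 - 3*x^2 + 3*x - 1

Expanding det(x·I − A) (e.g. by cofactor expansion or by noting that A is similar to its Jordan form J, which has the same characteristic polynomial as A) gives
  χ_A(x) = x^3 - 3*x^2 + 3*x - 1
which factors as (x - 1)^3. The eigenvalues (with algebraic multiplicities) are λ = 1 with multiplicity 3.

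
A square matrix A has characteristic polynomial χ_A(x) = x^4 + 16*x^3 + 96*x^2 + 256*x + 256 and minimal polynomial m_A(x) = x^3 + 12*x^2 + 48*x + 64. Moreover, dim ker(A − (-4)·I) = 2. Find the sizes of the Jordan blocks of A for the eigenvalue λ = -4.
Block sizes for λ = -4: [3, 1]

Step 1 — from the characteristic polynomial, algebraic multiplicity of λ = -4 is 4. From dim ker(A − (-4)·I) = 2, there are exactly 2 Jordan blocks for λ = -4.
Step 2 — from the minimal polynomial, the factor (x + 4)^3 tells us the largest block for λ = -4 has size 3.
Step 3 — with total size 4, 2 blocks, and largest block 3, the block sizes (in nonincreasing order) are [3, 1].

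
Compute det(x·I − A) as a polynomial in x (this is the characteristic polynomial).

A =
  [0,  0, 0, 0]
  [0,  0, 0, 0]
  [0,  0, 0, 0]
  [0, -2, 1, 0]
x^4

Expanding det(x·I − A) (e.g. by cofactor expansion or by noting that A is similar to its Jordan form J, which has the same characteristic polynomial as A) gives
  χ_A(x) = x^4
which factors as x^4. The eigenvalues (with algebraic multiplicities) are λ = 0 with multiplicity 4.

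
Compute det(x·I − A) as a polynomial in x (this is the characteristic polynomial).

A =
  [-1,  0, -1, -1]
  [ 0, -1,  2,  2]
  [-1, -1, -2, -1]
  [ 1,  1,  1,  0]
x^4 + 4*x^3 + 6*x^2 + 4*x + 1

Expanding det(x·I − A) (e.g. by cofactor expansion or by noting that A is similar to its Jordan form J, which has the same characteristic polynomial as A) gives
  χ_A(x) = x^4 + 4*x^3 + 6*x^2 + 4*x + 1
which factors as (x + 1)^4. The eigenvalues (with algebraic multiplicities) are λ = -1 with multiplicity 4.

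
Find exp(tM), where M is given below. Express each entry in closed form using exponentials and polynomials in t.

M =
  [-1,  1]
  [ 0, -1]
e^{tM} =
  [exp(-t), t*exp(-t)]
  [0, exp(-t)]

Strategy: write M = P · J · P⁻¹ where J is a Jordan canonical form, so e^{tM} = P · e^{tJ} · P⁻¹, and e^{tJ} can be computed block-by-block.

M has Jordan form
J =
  [-1,  1]
  [ 0, -1]
(up to reordering of blocks).

Per-block formulas:
  For a 2×2 Jordan block J_2(-1): exp(t · J_2(-1)) = e^(-1t)·(I + t·N), where N is the 2×2 nilpotent shift.

After assembling e^{tJ} and conjugating by P, we get:

e^{tM} =
  [exp(-t), t*exp(-t)]
  [0, exp(-t)]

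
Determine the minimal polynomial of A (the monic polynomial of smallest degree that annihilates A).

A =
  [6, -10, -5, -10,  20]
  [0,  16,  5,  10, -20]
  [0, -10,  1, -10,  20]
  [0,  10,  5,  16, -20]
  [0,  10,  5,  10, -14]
x^2 - 7*x + 6

The characteristic polynomial is χ_A(x) = (x - 6)^4*(x - 1), so the eigenvalues are known. The minimal polynomial is
  m_A(x) = Π_λ (x − λ)^{k_λ}
where k_λ is the size of the *largest* Jordan block for λ (equivalently, the smallest k with (A − λI)^k v = 0 for every generalised eigenvector v of λ).

  λ = 1: largest Jordan block has size 1, contributing (x − 1)
  λ = 6: largest Jordan block has size 1, contributing (x − 6)

So m_A(x) = (x - 6)*(x - 1) = x^2 - 7*x + 6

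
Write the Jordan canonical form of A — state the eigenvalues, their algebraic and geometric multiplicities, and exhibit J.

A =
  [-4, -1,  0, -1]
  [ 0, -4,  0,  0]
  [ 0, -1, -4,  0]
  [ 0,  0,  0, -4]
J_2(-4) ⊕ J_2(-4)

The characteristic polynomial is
  det(x·I − A) = x^4 + 16*x^3 + 96*x^2 + 256*x + 256 = (x + 4)^4

Eigenvalues and multiplicities (the geometric multiplicity of λ is n − rank(A − λI), which equals the number of Jordan blocks for λ):
  λ = -4: algebraic multiplicity = 4, geometric multiplicity = 2

Determining the block sizes for each eigenvalue:
  λ = -4: with am = 4 and gm = 2, the partition is not yet determined (e.g. several partitions of 4 into 2 parts exist). Let N = A − (-4)·I. Computing rank(N^1) = 2, rank(N^2) = 0; the number of blocks of size ≥ j is rank(N^{j−1}) − rank(N^j), giving [2, 2]. So we have 2 block(s) of size 2 → block sizes [2, 2]

Assembling the blocks gives a Jordan form
J =
  [-4,  1,  0,  0]
  [ 0, -4,  0,  0]
  [ 0,  0, -4,  1]
  [ 0,  0,  0, -4]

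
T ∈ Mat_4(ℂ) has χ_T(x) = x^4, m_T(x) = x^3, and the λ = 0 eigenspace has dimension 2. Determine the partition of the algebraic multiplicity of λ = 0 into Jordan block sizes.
Block sizes for λ = 0: [3, 1]

Step 1 — from the characteristic polynomial, algebraic multiplicity of λ = 0 is 4. From dim ker(T − (0)·I) = 2, there are exactly 2 Jordan blocks for λ = 0.
Step 2 — from the minimal polynomial, the factor (x − 0)^3 tells us the largest block for λ = 0 has size 3.
Step 3 — with total size 4, 2 blocks, and largest block 3, the block sizes (in nonincreasing order) are [3, 1].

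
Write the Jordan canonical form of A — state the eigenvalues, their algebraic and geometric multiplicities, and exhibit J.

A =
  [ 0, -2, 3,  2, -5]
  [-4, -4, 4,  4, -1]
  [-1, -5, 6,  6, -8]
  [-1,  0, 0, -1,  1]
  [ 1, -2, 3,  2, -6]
J_3(-1) ⊕ J_2(-1)

The characteristic polynomial is
  det(x·I − A) = x^5 + 5*x^4 + 10*x^3 + 10*x^2 + 5*x + 1 = (x + 1)^5

Eigenvalues and multiplicities (the geometric multiplicity of λ is n − rank(A − λI), which equals the number of Jordan blocks for λ):
  λ = -1: algebraic multiplicity = 5, geometric multiplicity = 2

Determining the block sizes for each eigenvalue:
  λ = -1: with am = 5 and gm = 2, the partition is not yet determined (e.g. several partitions of 5 into 2 parts exist). Let N = A − (-1)·I. Computing rank(N^1) = 3, rank(N^2) = 1, rank(N^3) = 0; the number of blocks of size ≥ j is rank(N^{j−1}) − rank(N^j), giving [2, 2, 1]. So we have 1 block(s) of size 3, 1 block(s) of size 2 → block sizes [3, 2]

Assembling the blocks gives a Jordan form
J =
  [-1,  1,  0,  0,  0]
  [ 0, -1,  1,  0,  0]
  [ 0,  0, -1,  0,  0]
  [ 0,  0,  0, -1,  1]
  [ 0,  0,  0,  0, -1]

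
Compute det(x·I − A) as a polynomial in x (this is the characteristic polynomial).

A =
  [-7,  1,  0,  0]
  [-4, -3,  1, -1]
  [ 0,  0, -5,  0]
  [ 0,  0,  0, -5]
x^4 + 20*x^3 + 150*x^2 + 500*x + 625

Expanding det(x·I − A) (e.g. by cofactor expansion or by noting that A is similar to its Jordan form J, which has the same characteristic polynomial as A) gives
  χ_A(x) = x^4 + 20*x^3 + 150*x^2 + 500*x + 625
which factors as (x + 5)^4. The eigenvalues (with algebraic multiplicities) are λ = -5 with multiplicity 4.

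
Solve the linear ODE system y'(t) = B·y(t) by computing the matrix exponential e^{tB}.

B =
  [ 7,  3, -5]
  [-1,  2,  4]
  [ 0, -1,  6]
e^{tB} =
  [t^2*exp(5*t)/2 + 2*t*exp(5*t) + exp(5*t), t^2*exp(5*t) + 3*t*exp(5*t), -3*t^2*exp(5*t)/2 - 5*t*exp(5*t)]
  [t^2*exp(5*t)/2 - t*exp(5*t), t^2*exp(5*t) - 3*t*exp(5*t) + exp(5*t), -3*t^2*exp(5*t)/2 + 4*t*exp(5*t)]
  [t^2*exp(5*t)/2, t^2*exp(5*t) - t*exp(5*t), -3*t^2*exp(5*t)/2 + t*exp(5*t) + exp(5*t)]

Strategy: write B = P · J · P⁻¹ where J is a Jordan canonical form, so e^{tB} = P · e^{tJ} · P⁻¹, and e^{tJ} can be computed block-by-block.

B has Jordan form
J =
  [5, 1, 0]
  [0, 5, 1]
  [0, 0, 5]
(up to reordering of blocks).

Per-block formulas:
  For a 3×3 Jordan block J_3(5): exp(t · J_3(5)) = e^(5t)·(I + t·N + (t^2/2)·N^2), where N is the 3×3 nilpotent shift.

After assembling e^{tJ} and conjugating by P, we get:

e^{tB} =
  [t^2*exp(5*t)/2 + 2*t*exp(5*t) + exp(5*t), t^2*exp(5*t) + 3*t*exp(5*t), -3*t^2*exp(5*t)/2 - 5*t*exp(5*t)]
  [t^2*exp(5*t)/2 - t*exp(5*t), t^2*exp(5*t) - 3*t*exp(5*t) + exp(5*t), -3*t^2*exp(5*t)/2 + 4*t*exp(5*t)]
  [t^2*exp(5*t)/2, t^2*exp(5*t) - t*exp(5*t), -3*t^2*exp(5*t)/2 + t*exp(5*t) + exp(5*t)]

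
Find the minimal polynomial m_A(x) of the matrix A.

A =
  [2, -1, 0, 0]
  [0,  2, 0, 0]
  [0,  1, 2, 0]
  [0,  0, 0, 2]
x^2 - 4*x + 4

The characteristic polynomial is χ_A(x) = (x - 2)^4, so the eigenvalues are known. The minimal polynomial is
  m_A(x) = Π_λ (x − λ)^{k_λ}
where k_λ is the size of the *largest* Jordan block for λ (equivalently, the smallest k with (A − λI)^k v = 0 for every generalised eigenvector v of λ).

  λ = 2: largest Jordan block has size 2, contributing (x − 2)^2

So m_A(x) = (x - 2)^2 = x^2 - 4*x + 4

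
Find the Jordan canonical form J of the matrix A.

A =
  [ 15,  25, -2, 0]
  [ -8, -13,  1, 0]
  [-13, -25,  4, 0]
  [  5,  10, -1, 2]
J_3(2) ⊕ J_1(2)

The characteristic polynomial is
  det(x·I − A) = x^4 - 8*x^3 + 24*x^2 - 32*x + 16 = (x - 2)^4

Eigenvalues and multiplicities (the geometric multiplicity of λ is n − rank(A − λI), which equals the number of Jordan blocks for λ):
  λ = 2: algebraic multiplicity = 4, geometric multiplicity = 2

Determining the block sizes for each eigenvalue:
  λ = 2: with am = 4 and gm = 2, the partition is not yet determined (e.g. several partitions of 4 into 2 parts exist). Let N = A − (2)·I. Computing rank(N^1) = 2, rank(N^2) = 1, rank(N^3) = 0; the number of blocks of size ≥ j is rank(N^{j−1}) − rank(N^j), giving [2, 1, 1]. So we have 1 block(s) of size 3, 1 block(s) of size 1 → block sizes [3, 1]

Assembling the blocks gives a Jordan form
J =
  [2, 1, 0, 0]
  [0, 2, 1, 0]
  [0, 0, 2, 0]
  [0, 0, 0, 2]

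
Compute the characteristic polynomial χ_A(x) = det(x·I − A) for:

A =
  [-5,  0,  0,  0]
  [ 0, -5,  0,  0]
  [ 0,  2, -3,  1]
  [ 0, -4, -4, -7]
x^4 + 20*x^3 + 150*x^2 + 500*x + 625

Expanding det(x·I − A) (e.g. by cofactor expansion or by noting that A is similar to its Jordan form J, which has the same characteristic polynomial as A) gives
  χ_A(x) = x^4 + 20*x^3 + 150*x^2 + 500*x + 625
which factors as (x + 5)^4. The eigenvalues (with algebraic multiplicities) are λ = -5 with multiplicity 4.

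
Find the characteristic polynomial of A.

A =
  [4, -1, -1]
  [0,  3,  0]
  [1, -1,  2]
x^3 - 9*x^2 + 27*x - 27

Expanding det(x·I − A) (e.g. by cofactor expansion or by noting that A is similar to its Jordan form J, which has the same characteristic polynomial as A) gives
  χ_A(x) = x^3 - 9*x^2 + 27*x - 27
which factors as (x - 3)^3. The eigenvalues (with algebraic multiplicities) are λ = 3 with multiplicity 3.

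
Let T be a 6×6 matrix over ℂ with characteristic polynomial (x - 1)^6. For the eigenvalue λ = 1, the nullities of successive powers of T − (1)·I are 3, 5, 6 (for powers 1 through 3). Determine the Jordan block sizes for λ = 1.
Block sizes for λ = 1: [3, 2, 1]

From the dimensions of kernels of powers, the number of Jordan blocks of size at least j is d_j − d_{j−1} where d_j = dim ker(N^j) (with d_0 = 0). Computing the differences gives [3, 2, 1].
The number of blocks of size exactly k is (#blocks of size ≥ k) − (#blocks of size ≥ k + 1), so the partition is: 1 block(s) of size 1, 1 block(s) of size 2, 1 block(s) of size 3.
In nonincreasing order the block sizes are [3, 2, 1].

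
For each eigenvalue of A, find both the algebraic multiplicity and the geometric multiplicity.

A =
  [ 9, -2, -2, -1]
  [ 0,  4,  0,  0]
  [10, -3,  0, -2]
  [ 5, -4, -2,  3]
λ = 4: alg = 4, geom = 2

Step 1 — factor the characteristic polynomial to read off the algebraic multiplicities:
  χ_A(x) = (x - 4)^4

Step 2 — compute geometric multiplicities via the rank-nullity identity g(λ) = n − rank(A − λI):
  rank(A − (4)·I) = 2, so dim ker(A − (4)·I) = n − 2 = 2

Summary:
  λ = 4: algebraic multiplicity = 4, geometric multiplicity = 2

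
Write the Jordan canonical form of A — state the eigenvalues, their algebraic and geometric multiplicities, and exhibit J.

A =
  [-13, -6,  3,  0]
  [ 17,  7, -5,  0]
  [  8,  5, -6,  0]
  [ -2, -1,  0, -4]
J_3(-4) ⊕ J_1(-4)

The characteristic polynomial is
  det(x·I − A) = x^4 + 16*x^3 + 96*x^2 + 256*x + 256 = (x + 4)^4

Eigenvalues and multiplicities (the geometric multiplicity of λ is n − rank(A − λI), which equals the number of Jordan blocks for λ):
  λ = -4: algebraic multiplicity = 4, geometric multiplicity = 2

Determining the block sizes for each eigenvalue:
  λ = -4: with am = 4 and gm = 2, the partition is not yet determined (e.g. several partitions of 4 into 2 parts exist). Let N = A − (-4)·I. Computing rank(N^1) = 2, rank(N^2) = 1, rank(N^3) = 0; the number of blocks of size ≥ j is rank(N^{j−1}) − rank(N^j), giving [2, 1, 1]. So we have 1 block(s) of size 3, 1 block(s) of size 1 → block sizes [3, 1]

Assembling the blocks gives a Jordan form
J =
  [-4,  1,  0,  0]
  [ 0, -4,  1,  0]
  [ 0,  0, -4,  0]
  [ 0,  0,  0, -4]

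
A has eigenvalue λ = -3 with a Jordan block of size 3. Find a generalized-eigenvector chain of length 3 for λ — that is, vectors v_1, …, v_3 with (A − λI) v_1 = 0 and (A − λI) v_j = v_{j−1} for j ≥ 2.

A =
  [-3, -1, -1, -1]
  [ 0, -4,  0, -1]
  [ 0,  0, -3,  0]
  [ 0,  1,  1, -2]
A Jordan chain for λ = -3 of length 3:
v_1 = (-1, -1, 0, 1)ᵀ
v_2 = (-1, 0, 0, 1)ᵀ
v_3 = (0, 0, 1, 0)ᵀ

Let N = A − (-3)·I. We want v_3 with N^3 v_3 = 0 but N^2 v_3 ≠ 0; then v_{j-1} := N · v_j for j = 3, …, 2.

Pick v_3 = (0, 0, 1, 0)ᵀ.
Then v_2 = N · v_3 = (-1, 0, 0, 1)ᵀ.
Then v_1 = N · v_2 = (-1, -1, 0, 1)ᵀ.

Sanity check: (A − (-3)·I) v_1 = (0, 0, 0, 0)ᵀ = 0. ✓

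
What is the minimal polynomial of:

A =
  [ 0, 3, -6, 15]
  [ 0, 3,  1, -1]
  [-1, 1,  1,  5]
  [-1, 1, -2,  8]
x^3 - 9*x^2 + 27*x - 27

The characteristic polynomial is χ_A(x) = (x - 3)^4, so the eigenvalues are known. The minimal polynomial is
  m_A(x) = Π_λ (x − λ)^{k_λ}
where k_λ is the size of the *largest* Jordan block for λ (equivalently, the smallest k with (A − λI)^k v = 0 for every generalised eigenvector v of λ).

  λ = 3: largest Jordan block has size 3, contributing (x − 3)^3

So m_A(x) = (x - 3)^3 = x^3 - 9*x^2 + 27*x - 27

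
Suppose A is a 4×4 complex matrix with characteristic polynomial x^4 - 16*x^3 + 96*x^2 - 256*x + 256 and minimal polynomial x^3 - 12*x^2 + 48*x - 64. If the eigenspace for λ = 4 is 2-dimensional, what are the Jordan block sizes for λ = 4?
Block sizes for λ = 4: [3, 1]

Step 1 — from the characteristic polynomial, algebraic multiplicity of λ = 4 is 4. From dim ker(A − (4)·I) = 2, there are exactly 2 Jordan blocks for λ = 4.
Step 2 — from the minimal polynomial, the factor (x − 4)^3 tells us the largest block for λ = 4 has size 3.
Step 3 — with total size 4, 2 blocks, and largest block 3, the block sizes (in nonincreasing order) are [3, 1].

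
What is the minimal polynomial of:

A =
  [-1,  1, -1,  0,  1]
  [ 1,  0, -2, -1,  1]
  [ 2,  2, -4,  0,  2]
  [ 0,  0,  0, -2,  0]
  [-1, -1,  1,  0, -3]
x^3 + 6*x^2 + 12*x + 8

The characteristic polynomial is χ_A(x) = (x + 2)^5, so the eigenvalues are known. The minimal polynomial is
  m_A(x) = Π_λ (x − λ)^{k_λ}
where k_λ is the size of the *largest* Jordan block for λ (equivalently, the smallest k with (A − λI)^k v = 0 for every generalised eigenvector v of λ).

  λ = -2: largest Jordan block has size 3, contributing (x + 2)^3

So m_A(x) = (x + 2)^3 = x^3 + 6*x^2 + 12*x + 8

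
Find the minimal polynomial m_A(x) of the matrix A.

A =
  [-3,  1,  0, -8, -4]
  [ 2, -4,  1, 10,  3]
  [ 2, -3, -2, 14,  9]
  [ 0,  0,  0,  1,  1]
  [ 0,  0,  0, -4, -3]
x^5 + 11*x^4 + 46*x^3 + 90*x^2 + 81*x + 27

The characteristic polynomial is χ_A(x) = (x + 1)^2*(x + 3)^3, so the eigenvalues are known. The minimal polynomial is
  m_A(x) = Π_λ (x − λ)^{k_λ}
where k_λ is the size of the *largest* Jordan block for λ (equivalently, the smallest k with (A − λI)^k v = 0 for every generalised eigenvector v of λ).

  λ = -3: largest Jordan block has size 3, contributing (x + 3)^3
  λ = -1: largest Jordan block has size 2, contributing (x + 1)^2

So m_A(x) = (x + 1)^2*(x + 3)^3 = x^5 + 11*x^4 + 46*x^3 + 90*x^2 + 81*x + 27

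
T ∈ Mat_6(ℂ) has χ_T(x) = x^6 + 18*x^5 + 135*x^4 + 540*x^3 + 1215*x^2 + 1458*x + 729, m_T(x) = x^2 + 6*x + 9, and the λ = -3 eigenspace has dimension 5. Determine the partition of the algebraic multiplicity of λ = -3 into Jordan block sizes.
Block sizes for λ = -3: [2, 1, 1, 1, 1]

Step 1 — from the characteristic polynomial, algebraic multiplicity of λ = -3 is 6. From dim ker(T − (-3)·I) = 5, there are exactly 5 Jordan blocks for λ = -3.
Step 2 — from the minimal polynomial, the factor (x + 3)^2 tells us the largest block for λ = -3 has size 2.
Step 3 — with total size 6, 5 blocks, and largest block 2, the block sizes (in nonincreasing order) are [2, 1, 1, 1, 1].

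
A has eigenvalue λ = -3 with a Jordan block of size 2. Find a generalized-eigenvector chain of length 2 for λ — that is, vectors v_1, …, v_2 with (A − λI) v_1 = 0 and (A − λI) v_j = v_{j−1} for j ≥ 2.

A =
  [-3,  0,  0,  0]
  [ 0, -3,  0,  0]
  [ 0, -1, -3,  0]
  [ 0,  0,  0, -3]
A Jordan chain for λ = -3 of length 2:
v_1 = (0, 0, -1, 0)ᵀ
v_2 = (0, 1, 0, 0)ᵀ

Let N = A − (-3)·I. We want v_2 with N^2 v_2 = 0 but N^1 v_2 ≠ 0; then v_{j-1} := N · v_j for j = 2, …, 2.

Pick v_2 = (0, 1, 0, 0)ᵀ.
Then v_1 = N · v_2 = (0, 0, -1, 0)ᵀ.

Sanity check: (A − (-3)·I) v_1 = (0, 0, 0, 0)ᵀ = 0. ✓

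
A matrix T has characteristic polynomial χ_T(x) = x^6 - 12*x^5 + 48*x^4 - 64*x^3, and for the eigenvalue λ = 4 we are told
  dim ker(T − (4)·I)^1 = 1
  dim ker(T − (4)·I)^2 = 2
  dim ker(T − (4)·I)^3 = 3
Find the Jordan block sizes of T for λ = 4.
Block sizes for λ = 4: [3]

From the dimensions of kernels of powers, the number of Jordan blocks of size at least j is d_j − d_{j−1} where d_j = dim ker(N^j) (with d_0 = 0). Computing the differences gives [1, 1, 1].
The number of blocks of size exactly k is (#blocks of size ≥ k) − (#blocks of size ≥ k + 1), so the partition is: 1 block(s) of size 3.
In nonincreasing order the block sizes are [3].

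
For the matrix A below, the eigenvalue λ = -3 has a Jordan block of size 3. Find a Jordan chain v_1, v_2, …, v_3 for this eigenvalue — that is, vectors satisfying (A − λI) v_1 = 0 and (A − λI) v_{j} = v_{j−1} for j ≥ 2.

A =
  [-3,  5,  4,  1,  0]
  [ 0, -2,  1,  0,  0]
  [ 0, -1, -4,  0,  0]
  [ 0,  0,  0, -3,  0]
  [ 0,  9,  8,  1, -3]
A Jordan chain for λ = -3 of length 3:
v_1 = (1, 0, 0, 0, 1)ᵀ
v_2 = (5, 1, -1, 0, 9)ᵀ
v_3 = (0, 1, 0, 0, 0)ᵀ

Let N = A − (-3)·I. We want v_3 with N^3 v_3 = 0 but N^2 v_3 ≠ 0; then v_{j-1} := N · v_j for j = 3, …, 2.

Pick v_3 = (0, 1, 0, 0, 0)ᵀ.
Then v_2 = N · v_3 = (5, 1, -1, 0, 9)ᵀ.
Then v_1 = N · v_2 = (1, 0, 0, 0, 1)ᵀ.

Sanity check: (A − (-3)·I) v_1 = (0, 0, 0, 0, 0)ᵀ = 0. ✓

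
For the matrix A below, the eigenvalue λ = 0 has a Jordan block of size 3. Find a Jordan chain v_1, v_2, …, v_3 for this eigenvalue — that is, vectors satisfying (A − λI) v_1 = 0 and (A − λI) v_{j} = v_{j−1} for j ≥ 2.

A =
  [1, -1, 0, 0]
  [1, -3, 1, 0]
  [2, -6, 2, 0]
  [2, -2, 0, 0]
A Jordan chain for λ = 0 of length 3:
v_1 = (2, 2, 4, 4)ᵀ
v_2 = (-1, -3, -6, -2)ᵀ
v_3 = (0, 1, 0, 0)ᵀ

Let N = A − (0)·I. We want v_3 with N^3 v_3 = 0 but N^2 v_3 ≠ 0; then v_{j-1} := N · v_j for j = 3, …, 2.

Pick v_3 = (0, 1, 0, 0)ᵀ.
Then v_2 = N · v_3 = (-1, -3, -6, -2)ᵀ.
Then v_1 = N · v_2 = (2, 2, 4, 4)ᵀ.

Sanity check: (A − (0)·I) v_1 = (0, 0, 0, 0)ᵀ = 0. ✓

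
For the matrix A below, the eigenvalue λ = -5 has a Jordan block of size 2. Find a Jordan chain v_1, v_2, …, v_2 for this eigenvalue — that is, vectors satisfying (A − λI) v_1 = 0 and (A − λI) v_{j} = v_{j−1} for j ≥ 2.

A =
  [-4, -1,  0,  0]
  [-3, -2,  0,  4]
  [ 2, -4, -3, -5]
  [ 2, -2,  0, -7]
A Jordan chain for λ = -5 of length 2:
v_1 = (-1, -1, -1, 0)ᵀ
v_2 = (1, 2, 0, -1)ᵀ

Let N = A − (-5)·I. We want v_2 with N^2 v_2 = 0 but N^1 v_2 ≠ 0; then v_{j-1} := N · v_j for j = 2, …, 2.

Pick v_2 = (1, 2, 0, -1)ᵀ.
Then v_1 = N · v_2 = (-1, -1, -1, 0)ᵀ.

Sanity check: (A − (-5)·I) v_1 = (0, 0, 0, 0)ᵀ = 0. ✓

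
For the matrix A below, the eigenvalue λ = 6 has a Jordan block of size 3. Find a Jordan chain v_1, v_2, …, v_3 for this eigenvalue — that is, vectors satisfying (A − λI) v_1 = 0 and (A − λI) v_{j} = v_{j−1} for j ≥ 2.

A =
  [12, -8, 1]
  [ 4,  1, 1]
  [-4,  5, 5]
A Jordan chain for λ = 6 of length 3:
v_1 = (-3, -2, 2)ᵀ
v_2 = (-8, -5, 5)ᵀ
v_3 = (0, 1, 0)ᵀ

Let N = A − (6)·I. We want v_3 with N^3 v_3 = 0 but N^2 v_3 ≠ 0; then v_{j-1} := N · v_j for j = 3, …, 2.

Pick v_3 = (0, 1, 0)ᵀ.
Then v_2 = N · v_3 = (-8, -5, 5)ᵀ.
Then v_1 = N · v_2 = (-3, -2, 2)ᵀ.

Sanity check: (A − (6)·I) v_1 = (0, 0, 0)ᵀ = 0. ✓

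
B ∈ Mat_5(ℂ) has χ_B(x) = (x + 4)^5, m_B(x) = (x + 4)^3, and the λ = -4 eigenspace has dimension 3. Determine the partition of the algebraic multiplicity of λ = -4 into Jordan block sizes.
Block sizes for λ = -4: [3, 1, 1]

Step 1 — from the characteristic polynomial, algebraic multiplicity of λ = -4 is 5. From dim ker(B − (-4)·I) = 3, there are exactly 3 Jordan blocks for λ = -4.
Step 2 — from the minimal polynomial, the factor (x + 4)^3 tells us the largest block for λ = -4 has size 3.
Step 3 — with total size 5, 3 blocks, and largest block 3, the block sizes (in nonincreasing order) are [3, 1, 1].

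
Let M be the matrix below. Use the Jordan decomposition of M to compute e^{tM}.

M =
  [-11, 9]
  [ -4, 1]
e^{tM} =
  [-6*t*exp(-5*t) + exp(-5*t), 9*t*exp(-5*t)]
  [-4*t*exp(-5*t), 6*t*exp(-5*t) + exp(-5*t)]

Strategy: write M = P · J · P⁻¹ where J is a Jordan canonical form, so e^{tM} = P · e^{tJ} · P⁻¹, and e^{tJ} can be computed block-by-block.

M has Jordan form
J =
  [-5,  1]
  [ 0, -5]
(up to reordering of blocks).

Per-block formulas:
  For a 2×2 Jordan block J_2(-5): exp(t · J_2(-5)) = e^(-5t)·(I + t·N), where N is the 2×2 nilpotent shift.

After assembling e^{tJ} and conjugating by P, we get:

e^{tM} =
  [-6*t*exp(-5*t) + exp(-5*t), 9*t*exp(-5*t)]
  [-4*t*exp(-5*t), 6*t*exp(-5*t) + exp(-5*t)]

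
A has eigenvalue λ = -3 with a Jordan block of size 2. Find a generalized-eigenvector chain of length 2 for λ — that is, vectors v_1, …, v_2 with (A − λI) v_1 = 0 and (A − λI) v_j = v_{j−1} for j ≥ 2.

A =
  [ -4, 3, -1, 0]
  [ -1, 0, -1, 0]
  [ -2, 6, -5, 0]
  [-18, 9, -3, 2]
A Jordan chain for λ = -3 of length 2:
v_1 = (3, 3, 6, 9)ᵀ
v_2 = (0, 1, 0, 0)ᵀ

Let N = A − (-3)·I. We want v_2 with N^2 v_2 = 0 but N^1 v_2 ≠ 0; then v_{j-1} := N · v_j for j = 2, …, 2.

Pick v_2 = (0, 1, 0, 0)ᵀ.
Then v_1 = N · v_2 = (3, 3, 6, 9)ᵀ.

Sanity check: (A − (-3)·I) v_1 = (0, 0, 0, 0)ᵀ = 0. ✓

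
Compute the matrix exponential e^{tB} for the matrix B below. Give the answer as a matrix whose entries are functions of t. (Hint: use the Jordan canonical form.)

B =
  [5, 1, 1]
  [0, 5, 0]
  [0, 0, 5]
e^{tB} =
  [exp(5*t), t*exp(5*t), t*exp(5*t)]
  [0, exp(5*t), 0]
  [0, 0, exp(5*t)]

Strategy: write B = P · J · P⁻¹ where J is a Jordan canonical form, so e^{tB} = P · e^{tJ} · P⁻¹, and e^{tJ} can be computed block-by-block.

B has Jordan form
J =
  [5, 1, 0]
  [0, 5, 0]
  [0, 0, 5]
(up to reordering of blocks).

Per-block formulas:
  For a 2×2 Jordan block J_2(5): exp(t · J_2(5)) = e^(5t)·(I + t·N), where N is the 2×2 nilpotent shift.
  For a 1×1 block at λ = 5: exp(t · [5]) = [e^(5t)].

After assembling e^{tJ} and conjugating by P, we get:

e^{tB} =
  [exp(5*t), t*exp(5*t), t*exp(5*t)]
  [0, exp(5*t), 0]
  [0, 0, exp(5*t)]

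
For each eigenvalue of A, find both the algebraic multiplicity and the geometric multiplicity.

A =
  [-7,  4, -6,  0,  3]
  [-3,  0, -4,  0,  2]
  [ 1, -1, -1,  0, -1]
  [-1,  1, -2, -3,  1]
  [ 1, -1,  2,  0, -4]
λ = -3: alg = 5, geom = 3

Step 1 — factor the characteristic polynomial to read off the algebraic multiplicities:
  χ_A(x) = (x + 3)^5

Step 2 — compute geometric multiplicities via the rank-nullity identity g(λ) = n − rank(A − λI):
  rank(A − (-3)·I) = 2, so dim ker(A − (-3)·I) = n − 2 = 3

Summary:
  λ = -3: algebraic multiplicity = 5, geometric multiplicity = 3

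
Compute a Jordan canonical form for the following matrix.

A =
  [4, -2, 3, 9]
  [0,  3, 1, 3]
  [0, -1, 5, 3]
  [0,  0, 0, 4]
J_3(4) ⊕ J_1(4)

The characteristic polynomial is
  det(x·I − A) = x^4 - 16*x^3 + 96*x^2 - 256*x + 256 = (x - 4)^4

Eigenvalues and multiplicities (the geometric multiplicity of λ is n − rank(A − λI), which equals the number of Jordan blocks for λ):
  λ = 4: algebraic multiplicity = 4, geometric multiplicity = 2

Determining the block sizes for each eigenvalue:
  λ = 4: with am = 4 and gm = 2, the partition is not yet determined (e.g. several partitions of 4 into 2 parts exist). Let N = A − (4)·I. Computing rank(N^1) = 2, rank(N^2) = 1, rank(N^3) = 0; the number of blocks of size ≥ j is rank(N^{j−1}) − rank(N^j), giving [2, 1, 1]. So we have 1 block(s) of size 3, 1 block(s) of size 1 → block sizes [3, 1]

Assembling the blocks gives a Jordan form
J =
  [4, 1, 0, 0]
  [0, 4, 1, 0]
  [0, 0, 4, 0]
  [0, 0, 0, 4]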